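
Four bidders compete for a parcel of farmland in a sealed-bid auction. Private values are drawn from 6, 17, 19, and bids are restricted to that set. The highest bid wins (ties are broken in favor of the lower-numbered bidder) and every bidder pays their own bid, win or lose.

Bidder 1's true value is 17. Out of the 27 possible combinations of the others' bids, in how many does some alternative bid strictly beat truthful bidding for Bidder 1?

20

Others bid (6, 6, 6): truth gives 0; bid 6 gives 11 > 0. Violating.
Others bid (6, 6, 19): truth gives -17; bid 19 gives -2 > -17. Violating.
Others bid (6, 17, 19): truth gives -17; bid 19 gives -2 > -17. Violating.
Others bid (6, 19, 6): truth gives -17; bid 19 gives -2 > -17. Violating.
Others bid (6, 6, 17): truth gives 0; no alternative beats it.
Others bid (6, 17, 6): truth gives 0; no alternative beats it.
(Checking all 27 profiles: 20 have a profitable deviation, 7 do not.)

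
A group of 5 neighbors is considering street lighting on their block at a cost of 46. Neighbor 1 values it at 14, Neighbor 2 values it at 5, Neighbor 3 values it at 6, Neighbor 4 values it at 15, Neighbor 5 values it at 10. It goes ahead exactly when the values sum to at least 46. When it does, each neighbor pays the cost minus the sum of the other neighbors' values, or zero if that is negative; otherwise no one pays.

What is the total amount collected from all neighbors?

30

Total value 50 ≥ cost 46, so it is built.
Neighbor 1: others sum to 36; max(0, 46 - 36) = 10.
Neighbor 2: others sum to 45; max(0, 46 - 45) = 1.
Neighbor 3: others sum to 44; max(0, 46 - 44) = 2.
Neighbor 4: others sum to 35; max(0, 46 - 35) = 11.
Neighbor 5: others sum to 40; max(0, 46 - 40) = 6.
Total collected = 10 + 1 + 2 + 11 + 6 = 30.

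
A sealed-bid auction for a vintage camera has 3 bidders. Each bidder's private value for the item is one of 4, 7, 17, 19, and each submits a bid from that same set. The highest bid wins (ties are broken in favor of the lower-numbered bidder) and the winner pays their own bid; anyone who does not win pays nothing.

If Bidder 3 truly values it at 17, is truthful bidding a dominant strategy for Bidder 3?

No

Consider the case where Bidder 1 bids 4 and Bidder 2 bids 4.
Truthful bid 17: wins, pays 17, utility 17 - 17 = 0.
Bid 7 instead: wins, pays 7, utility 17 - 7 = 10.
Since 10 > 0, bidding 7 is strictly better here, so truthful bidding is not dominant.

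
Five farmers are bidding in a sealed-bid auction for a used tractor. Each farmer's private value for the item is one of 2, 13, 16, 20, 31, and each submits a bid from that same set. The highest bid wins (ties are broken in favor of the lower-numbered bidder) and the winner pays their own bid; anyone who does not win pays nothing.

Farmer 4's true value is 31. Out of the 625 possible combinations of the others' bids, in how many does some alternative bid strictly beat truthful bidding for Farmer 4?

108

Others bid (2, 2, 2, 2): truth gives 0; bid 13 gives 18 > 0. Violating.
Others bid (2, 2, 2, 13): truth gives 0; bid 13 gives 18 > 0. Violating.
Others bid (2, 2, 2, 16): truth gives 0; bid 16 gives 15 > 0. Violating.
Others bid (2, 2, 2, 20): truth gives 0; bid 20 gives 11 > 0. Violating.
Others bid (2, 2, 2, 31): truth gives 0; no alternative beats it.
Others bid (2, 2, 13, 31): truth gives 0; no alternative beats it.
(Checking all 625 profiles: 108 have a profitable deviation, 517 do not.)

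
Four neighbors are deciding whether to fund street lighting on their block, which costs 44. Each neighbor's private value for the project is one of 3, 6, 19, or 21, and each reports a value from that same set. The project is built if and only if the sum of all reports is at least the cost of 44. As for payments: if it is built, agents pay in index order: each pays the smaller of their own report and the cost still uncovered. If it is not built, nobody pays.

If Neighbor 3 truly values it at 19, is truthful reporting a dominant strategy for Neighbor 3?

Consider the case where Neighbor 1 reports 3, Neighbor 2 reports 19 and Neighbor 4 reports 19.
Truthful report 19: project built, pays 19, utility 19 - 19 = 0.
Report 3 instead: project built, pays 3, utility 19 - 3 = 16.
Since 16 > 0, reporting 3 is strictly better here, so truthful reporting is not dominant.

No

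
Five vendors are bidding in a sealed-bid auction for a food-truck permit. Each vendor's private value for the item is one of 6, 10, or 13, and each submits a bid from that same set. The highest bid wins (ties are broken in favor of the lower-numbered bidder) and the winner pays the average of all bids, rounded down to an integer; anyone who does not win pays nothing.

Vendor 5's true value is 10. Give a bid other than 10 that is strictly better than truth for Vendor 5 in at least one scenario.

13

Suppose Vendor 1 bids 6, Vendor 2 bids 6, Vendor 3 bids 6 and Vendor 4 bids 10.
Bid 10: loses, pays 0, utility 0.
Bid 13: wins, pays 8, utility 10 - 8 = 2.
So bidding 13 beats truth here (2 > 0).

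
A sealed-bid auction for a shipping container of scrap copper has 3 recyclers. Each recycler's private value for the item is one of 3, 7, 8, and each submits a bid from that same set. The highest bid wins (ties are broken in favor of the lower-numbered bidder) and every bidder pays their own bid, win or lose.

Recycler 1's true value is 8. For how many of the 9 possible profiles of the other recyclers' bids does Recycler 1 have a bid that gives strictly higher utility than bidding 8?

Others bid (3, 3): truth gives 0; bid 3 gives 5 > 0. Violating.
Others bid (3, 7): truth gives 0; bid 7 gives 1 > 0. Violating.
Others bid (7, 3): truth gives 0; bid 7 gives 1 > 0. Violating.
Others bid (7, 7): truth gives 0; bid 7 gives 1 > 0. Violating.
Others bid (3, 8): truth gives 0; no alternative beats it.
Others bid (7, 8): truth gives 0; no alternative beats it.
(Checking all 9 profiles: 4 have a profitable deviation, 5 do not.)

4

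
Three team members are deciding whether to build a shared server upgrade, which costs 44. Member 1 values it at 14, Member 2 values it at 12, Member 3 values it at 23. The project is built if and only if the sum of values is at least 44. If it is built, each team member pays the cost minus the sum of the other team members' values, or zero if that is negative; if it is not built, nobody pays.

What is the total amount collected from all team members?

Total value 49 ≥ cost 44, so it is built.
Member 1: others sum to 35; max(0, 44 - 35) = 9.
Member 2: others sum to 37; max(0, 44 - 37) = 7.
Member 3: others sum to 26; max(0, 44 - 26) = 18.
Total collected = 9 + 7 + 18 = 34.

34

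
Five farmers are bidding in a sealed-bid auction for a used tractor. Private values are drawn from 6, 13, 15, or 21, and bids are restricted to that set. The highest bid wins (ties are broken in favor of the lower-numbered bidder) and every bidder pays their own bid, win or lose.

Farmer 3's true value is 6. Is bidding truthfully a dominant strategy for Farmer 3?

Check each profile of the others' bids and compare truth against every alternative bid.
Others bid (6, 6, 6, 21): truth gives -6, best alternative gives -13.
Others bid (6, 6, 13, 21): truth gives -6, best alternative gives -13.
Others bid (6, 6, 15, 21): truth gives -6, best alternative gives -13.
Others bid (6, 6, 21, 6): truth gives -6, best alternative gives -13.
Others bid (6, 6, 21, 13): truth gives -6, best alternative gives -13.
Others bid (6, 6, 21, 15): truth gives -6, best alternative gives -13.
(Remaining 250 profiles checked similarly; truth is weakly best in each.)
In every case the truthful bid is at least as good as any alternative, so it is a dominant strategy.

Yes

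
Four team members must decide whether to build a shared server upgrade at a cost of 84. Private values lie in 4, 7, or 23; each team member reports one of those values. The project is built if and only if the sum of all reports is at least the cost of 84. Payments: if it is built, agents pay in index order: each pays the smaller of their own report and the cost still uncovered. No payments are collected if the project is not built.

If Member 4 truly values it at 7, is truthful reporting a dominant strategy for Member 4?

Yes

Check each profile of the others' reports and compare truth against every alternative report.
Others report (4, 4, 4): truth gives 0, best alternative gives 0.
Others report (4, 4, 7): truth gives 0, best alternative gives 0.
Others report (4, 4, 23): truth gives 0, best alternative gives 0.
Others report (4, 7, 4): truth gives 0, best alternative gives 0.
Others report (4, 7, 7): truth gives 0, best alternative gives 0.
Others report (4, 7, 23): truth gives 0, best alternative gives 0.
(Remaining 21 profiles checked similarly; truth is weakly best in each.)
In every case the truthful report is at least as good as any alternative, so it is a dominant strategy.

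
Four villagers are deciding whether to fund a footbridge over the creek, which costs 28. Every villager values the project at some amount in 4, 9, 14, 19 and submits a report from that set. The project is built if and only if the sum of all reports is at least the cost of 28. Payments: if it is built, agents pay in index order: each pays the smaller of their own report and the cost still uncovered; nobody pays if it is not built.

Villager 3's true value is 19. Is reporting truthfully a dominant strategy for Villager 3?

Consider the case where Villager 1 reports 4, Villager 2 reports 4 and Villager 4 reports 9.
Truthful report 19: project built, pays 19, utility 19 - 19 = 0.
Report 14 instead: project built, pays 14, utility 19 - 14 = 5.
Since 5 > 0, reporting 14 is strictly better here, so truthful reporting is not dominant.

No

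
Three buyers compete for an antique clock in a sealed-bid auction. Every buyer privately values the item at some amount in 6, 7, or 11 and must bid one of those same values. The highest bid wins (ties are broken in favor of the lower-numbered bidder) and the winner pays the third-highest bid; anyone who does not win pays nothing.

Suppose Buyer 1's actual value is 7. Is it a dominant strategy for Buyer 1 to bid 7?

No

Consider the case where Buyer 2 bids 6 and Buyer 3 bids 11.
Truthful bid 7: loses, pays 0, utility 0.
Bid 11 instead: wins, pays 6, utility 7 - 6 = 1.
Since 1 > 0, bidding 11 is strictly better here, so truthful bidding is not dominant.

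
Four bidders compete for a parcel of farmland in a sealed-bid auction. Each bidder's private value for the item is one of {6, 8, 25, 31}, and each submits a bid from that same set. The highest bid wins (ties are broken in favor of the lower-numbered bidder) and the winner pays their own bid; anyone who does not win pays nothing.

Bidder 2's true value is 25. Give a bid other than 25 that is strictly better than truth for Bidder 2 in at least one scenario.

Suppose Bidder 1 bids 6, Bidder 3 bids 6 and Bidder 4 bids 6.
Bid 25: wins, pays 25, utility 25 - 25 = 0.
Bid 8: wins, pays 8, utility 25 - 8 = 17.
So bidding 8 beats truth here (17 > 0).

8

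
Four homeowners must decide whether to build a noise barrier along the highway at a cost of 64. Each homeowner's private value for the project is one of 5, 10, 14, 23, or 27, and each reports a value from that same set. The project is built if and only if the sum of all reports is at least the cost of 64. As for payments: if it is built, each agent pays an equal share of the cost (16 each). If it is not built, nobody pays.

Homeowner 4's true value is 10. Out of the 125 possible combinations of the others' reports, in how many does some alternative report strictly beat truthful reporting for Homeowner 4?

12

Others report (5, 23, 27): truth gives -6; report 5 gives 0 > -6. Violating.
Others report (5, 27, 23): truth gives -6; report 5 gives 0 > -6. Violating.
Others report (10, 23, 23): truth gives -6; report 5 gives 0 > -6. Violating.
Others report (14, 14, 27): truth gives -6; report 5 gives 0 > -6. Violating.
Others report (5, 5, 5): truth gives 0; no alternative beats it.
Others report (5, 5, 10): truth gives 0; no alternative beats it.
(Checking all 125 profiles: 12 have a profitable deviation, 113 do not.)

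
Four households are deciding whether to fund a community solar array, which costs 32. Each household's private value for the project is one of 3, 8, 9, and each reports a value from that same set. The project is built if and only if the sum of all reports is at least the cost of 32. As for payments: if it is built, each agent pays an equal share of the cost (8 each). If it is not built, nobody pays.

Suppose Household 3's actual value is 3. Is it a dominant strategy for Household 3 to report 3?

Yes

Check each profile of the others' reports and compare truth against every alternative report.
Others report (8, 8, 8): truth gives 0, best alternative gives -5.
Others report (8, 8, 9): truth gives 0, best alternative gives -5.
Others report (8, 9, 8): truth gives 0, best alternative gives -5.
Others report (8, 9, 9): truth gives 0, best alternative gives -5.
Others report (9, 8, 8): truth gives 0, best alternative gives -5.
Others report (9, 8, 9): truth gives 0, best alternative gives -5.
(Remaining 21 profiles checked similarly; truth is weakly best in each.)
In every case the truthful report is at least as good as any alternative, so it is a dominant strategy.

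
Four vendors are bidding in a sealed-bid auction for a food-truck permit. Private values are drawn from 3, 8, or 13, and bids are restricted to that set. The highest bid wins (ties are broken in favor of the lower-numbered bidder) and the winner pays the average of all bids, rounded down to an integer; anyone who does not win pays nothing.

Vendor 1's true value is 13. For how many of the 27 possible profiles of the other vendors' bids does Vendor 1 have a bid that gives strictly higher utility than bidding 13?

8

Others bid (3, 3, 3): truth gives 8; bid 3 gives 10 > 8. Violating.
Others bid (3, 3, 8): truth gives 7; bid 8 gives 8 > 7. Violating.
Others bid (3, 8, 3): truth gives 7; bid 8 gives 8 > 7. Violating.
Others bid (3, 8, 8): truth gives 5; bid 8 gives 7 > 5. Violating.
Others bid (3, 3, 13): truth gives 5; no alternative beats it.
Others bid (3, 8, 13): truth gives 4; no alternative beats it.
(Checking all 27 profiles: 8 have a profitable deviation, 19 do not.)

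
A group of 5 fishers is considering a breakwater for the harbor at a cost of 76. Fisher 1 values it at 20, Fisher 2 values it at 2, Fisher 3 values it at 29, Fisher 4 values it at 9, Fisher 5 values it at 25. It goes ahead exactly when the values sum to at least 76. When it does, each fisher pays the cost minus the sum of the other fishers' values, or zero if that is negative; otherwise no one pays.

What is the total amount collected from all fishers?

Total value 85 ≥ cost 76, so it is built.
Fisher 1: others sum to 65; max(0, 76 - 65) = 11.
Fisher 2: others sum to 83; max(0, 76 - 83) = 0.
Fisher 3: others sum to 56; max(0, 76 - 56) = 20.
Fisher 4: others sum to 76; max(0, 76 - 76) = 0.
Fisher 5: others sum to 60; max(0, 76 - 60) = 16.
Total collected = 11 + 0 + 20 + 0 + 16 = 47.

47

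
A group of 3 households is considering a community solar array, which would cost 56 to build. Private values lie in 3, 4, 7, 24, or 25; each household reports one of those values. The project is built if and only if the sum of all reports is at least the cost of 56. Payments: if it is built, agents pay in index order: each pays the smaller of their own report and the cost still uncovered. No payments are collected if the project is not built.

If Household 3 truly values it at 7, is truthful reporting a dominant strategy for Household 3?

Check each profile of the others' reports and compare truth against every alternative report.
Others report (25, 25): truth gives 1, best alternative gives 1.
Others report (3, 3): truth gives 0, best alternative gives 0.
Others report (3, 4): truth gives 0, best alternative gives 0.
Others report (3, 7): truth gives 0, best alternative gives 0.
Others report (3, 24): truth gives 0, best alternative gives 0.
Others report (3, 25): truth gives 0, best alternative gives 0.
(Remaining 19 profiles checked similarly; truth is weakly best in each.)
In every case the truthful report is at least as good as any alternative, so it is a dominant strategy.

Yes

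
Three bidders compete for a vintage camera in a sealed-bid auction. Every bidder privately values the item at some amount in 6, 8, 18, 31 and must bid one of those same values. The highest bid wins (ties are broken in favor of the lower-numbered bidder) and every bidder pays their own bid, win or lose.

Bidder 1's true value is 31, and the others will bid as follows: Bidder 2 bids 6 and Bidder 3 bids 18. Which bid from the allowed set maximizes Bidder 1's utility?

18

Bid 6: loses but pays 6, utility -6.
Bid 8: loses but pays 8, utility -8.
Bid 18: wins, pays 18, utility 31 - 18 = 13.
Bid 31: wins, pays 31, utility 31 - 31 = 0.
The best choice is 18 with utility 13.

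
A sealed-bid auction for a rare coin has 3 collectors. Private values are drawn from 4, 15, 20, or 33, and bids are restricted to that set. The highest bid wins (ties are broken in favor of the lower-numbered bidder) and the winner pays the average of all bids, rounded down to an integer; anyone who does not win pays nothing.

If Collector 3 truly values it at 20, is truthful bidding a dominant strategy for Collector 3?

Consider the case where Collector 1 bids 4 and Collector 2 bids 4.
Truthful bid 20: wins, pays 9, utility 20 - 9 = 11.
Bid 15 instead: wins, pays 7, utility 20 - 7 = 13.
Since 13 > 11, bidding 15 is strictly better here, so truthful bidding is not dominant.

No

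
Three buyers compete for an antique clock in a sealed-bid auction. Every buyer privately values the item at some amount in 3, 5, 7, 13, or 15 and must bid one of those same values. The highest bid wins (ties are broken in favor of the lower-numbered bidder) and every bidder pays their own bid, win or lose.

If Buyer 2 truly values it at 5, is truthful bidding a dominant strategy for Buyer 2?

Consider the case where Buyer 1 bids 3 and Buyer 3 bids 7.
Truthful bid 5: loses but pays 5, utility -5.
Bid 3 instead: loses but pays 3, utility -3.
Since -3 > -5, bidding 3 is strictly better here, so truthful bidding is not dominant.

No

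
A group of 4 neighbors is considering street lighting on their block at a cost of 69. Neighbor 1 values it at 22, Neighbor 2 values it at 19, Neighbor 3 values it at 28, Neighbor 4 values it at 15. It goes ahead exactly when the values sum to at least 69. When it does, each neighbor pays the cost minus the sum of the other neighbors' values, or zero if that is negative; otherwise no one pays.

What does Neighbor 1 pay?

7

Total value 84 ≥ cost 69, so the project is built.
The other neighbors' values sum to 62.
Cost minus that sum is 69 - 62 = 7.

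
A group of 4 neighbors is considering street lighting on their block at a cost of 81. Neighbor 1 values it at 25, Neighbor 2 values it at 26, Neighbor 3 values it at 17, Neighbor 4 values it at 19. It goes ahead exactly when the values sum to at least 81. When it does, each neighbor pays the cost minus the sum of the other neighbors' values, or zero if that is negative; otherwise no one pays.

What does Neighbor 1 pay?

19

Total value 87 ≥ cost 81, so the project is built.
The other neighbors' values sum to 62.
Cost minus that sum is 81 - 62 = 19.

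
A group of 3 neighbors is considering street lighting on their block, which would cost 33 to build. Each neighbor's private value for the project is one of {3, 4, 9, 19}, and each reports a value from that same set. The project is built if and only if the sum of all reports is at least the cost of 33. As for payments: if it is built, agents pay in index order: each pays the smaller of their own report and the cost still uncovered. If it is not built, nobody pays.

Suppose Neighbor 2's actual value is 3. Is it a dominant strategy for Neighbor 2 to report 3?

Yes

Check each profile of the others' reports and compare truth against every alternative report.
Others report (19, 19): truth gives 0, best alternative gives -1.
Others report (3, 3): truth gives 0, best alternative gives 0.
Others report (3, 4): truth gives 0, best alternative gives 0.
Others report (3, 9): truth gives 0, best alternative gives 0.
Others report (3, 19): truth gives 0, best alternative gives 0.
Others report (4, 3): truth gives 0, best alternative gives 0.
(Remaining 10 profiles checked similarly; truth is weakly best in each.)
In every case the truthful report is at least as good as any alternative, so it is a dominant strategy.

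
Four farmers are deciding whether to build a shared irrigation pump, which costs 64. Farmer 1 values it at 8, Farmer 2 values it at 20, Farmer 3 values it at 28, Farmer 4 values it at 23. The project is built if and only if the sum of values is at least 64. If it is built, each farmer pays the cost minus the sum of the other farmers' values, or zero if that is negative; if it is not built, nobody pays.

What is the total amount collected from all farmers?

26

Total value 79 ≥ cost 64, so it is built.
Farmer 1: others sum to 71; max(0, 64 - 71) = 0.
Farmer 2: others sum to 59; max(0, 64 - 59) = 5.
Farmer 3: others sum to 51; max(0, 64 - 51) = 13.
Farmer 4: others sum to 56; max(0, 64 - 56) = 8.
Total collected = 0 + 5 + 13 + 8 = 26.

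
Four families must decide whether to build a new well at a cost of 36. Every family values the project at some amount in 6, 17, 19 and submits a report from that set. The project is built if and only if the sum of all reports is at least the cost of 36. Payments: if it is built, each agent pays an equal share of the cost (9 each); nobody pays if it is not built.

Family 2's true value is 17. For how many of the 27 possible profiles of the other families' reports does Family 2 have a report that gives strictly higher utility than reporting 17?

Others report (6, 6, 6): truth gives 0; report 19 gives 8 > 0. Violating.
Others report (6, 6, 17): truth gives 8; no alternative beats it.
Others report (6, 6, 19): truth gives 8; no alternative beats it.
(Checking all 27 profiles: 1 has a profitable deviation, 26 do not.)

1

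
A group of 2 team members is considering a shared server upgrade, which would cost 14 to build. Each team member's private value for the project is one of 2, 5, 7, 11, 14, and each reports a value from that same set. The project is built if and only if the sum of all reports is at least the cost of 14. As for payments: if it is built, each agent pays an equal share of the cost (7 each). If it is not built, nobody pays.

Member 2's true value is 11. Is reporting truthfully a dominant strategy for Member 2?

No

Consider the case where Member 1 reports 2.
Truthful report 11: project not built, utility 0.
Report 14 instead: project built, pays 7, utility 11 - 7 = 4.
Since 4 > 0, reporting 14 is strictly better here, so truthful reporting is not dominant.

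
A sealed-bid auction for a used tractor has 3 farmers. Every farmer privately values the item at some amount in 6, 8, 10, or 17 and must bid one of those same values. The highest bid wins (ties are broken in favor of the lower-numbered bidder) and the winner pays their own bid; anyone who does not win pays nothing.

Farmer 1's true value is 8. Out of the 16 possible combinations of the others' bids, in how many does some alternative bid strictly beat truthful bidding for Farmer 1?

1

Others bid (6, 6): truth gives 0; bid 6 gives 2 > 0. Violating.
Others bid (6, 8): truth gives 0; no alternative beats it.
Others bid (6, 10): truth gives 0; no alternative beats it.
(Checking all 16 profiles: 1 has a profitable deviation, 15 do not.)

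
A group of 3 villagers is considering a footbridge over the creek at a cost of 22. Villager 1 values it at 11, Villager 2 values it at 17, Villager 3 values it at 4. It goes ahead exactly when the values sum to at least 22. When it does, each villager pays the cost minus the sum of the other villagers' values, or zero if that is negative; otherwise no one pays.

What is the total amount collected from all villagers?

Total value 32 ≥ cost 22, so it is built.
Villager 1: others sum to 21; max(0, 22 - 21) = 1.
Villager 2: others sum to 15; max(0, 22 - 15) = 7.
Villager 3: others sum to 28; max(0, 22 - 28) = 0.
Total collected = 1 + 7 + 0 = 8.

8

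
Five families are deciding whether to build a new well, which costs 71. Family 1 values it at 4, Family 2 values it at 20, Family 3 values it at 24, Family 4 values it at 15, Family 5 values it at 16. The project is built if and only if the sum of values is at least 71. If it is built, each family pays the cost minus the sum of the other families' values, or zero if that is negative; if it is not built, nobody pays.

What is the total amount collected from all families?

Total value 79 ≥ cost 71, so it is built.
Family 1: others sum to 75; max(0, 71 - 75) = 0.
Family 2: others sum to 59; max(0, 71 - 59) = 12.
Family 3: others sum to 55; max(0, 71 - 55) = 16.
Family 4: others sum to 64; max(0, 71 - 64) = 7.
Family 5: others sum to 63; max(0, 71 - 63) = 8.
Total collected = 0 + 12 + 16 + 7 + 8 = 43.

43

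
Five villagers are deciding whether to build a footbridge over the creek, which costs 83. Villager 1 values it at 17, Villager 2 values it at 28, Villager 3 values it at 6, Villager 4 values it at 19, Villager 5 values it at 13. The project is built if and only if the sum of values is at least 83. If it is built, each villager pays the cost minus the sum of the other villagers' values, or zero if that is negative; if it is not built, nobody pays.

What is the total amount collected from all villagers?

83

Total value 83 ≥ cost 83, so it is built.
Villager 1: others sum to 66; max(0, 83 - 66) = 17.
Villager 2: others sum to 55; max(0, 83 - 55) = 28.
Villager 3: others sum to 77; max(0, 83 - 77) = 6.
Villager 4: others sum to 64; max(0, 83 - 64) = 19.
Villager 5: others sum to 70; max(0, 83 - 70) = 13.
Total collected = 17 + 28 + 6 + 19 + 13 = 83.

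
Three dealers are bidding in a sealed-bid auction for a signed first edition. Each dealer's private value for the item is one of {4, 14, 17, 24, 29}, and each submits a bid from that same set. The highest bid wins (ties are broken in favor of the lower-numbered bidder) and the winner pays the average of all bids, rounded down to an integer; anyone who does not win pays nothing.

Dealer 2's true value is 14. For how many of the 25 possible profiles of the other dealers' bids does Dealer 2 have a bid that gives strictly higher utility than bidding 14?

Others bid (4, 17): truth gives 0; bid 17 gives 2 > 0. Violating.
Others bid (14, 4): truth gives 0; bid 17 gives 3 > 0. Violating.
Others bid (4, 4): truth gives 7; no alternative beats it.
Others bid (4, 14): truth gives 4; no alternative beats it.
(Checking all 25 profiles: 2 have a profitable deviation, 23 do not.)

2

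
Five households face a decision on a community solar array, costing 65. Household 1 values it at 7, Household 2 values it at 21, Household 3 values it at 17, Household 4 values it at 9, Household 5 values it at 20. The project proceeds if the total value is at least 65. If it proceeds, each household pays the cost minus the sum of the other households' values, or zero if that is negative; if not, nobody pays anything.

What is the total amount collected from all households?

31

Total value 74 ≥ cost 65, so it is built.
Household 1: others sum to 67; max(0, 65 - 67) = 0.
Household 2: others sum to 53; max(0, 65 - 53) = 12.
Household 3: others sum to 57; max(0, 65 - 57) = 8.
Household 4: others sum to 65; max(0, 65 - 65) = 0.
Household 5: others sum to 54; max(0, 65 - 54) = 11.
Total collected = 0 + 12 + 8 + 0 + 11 = 31.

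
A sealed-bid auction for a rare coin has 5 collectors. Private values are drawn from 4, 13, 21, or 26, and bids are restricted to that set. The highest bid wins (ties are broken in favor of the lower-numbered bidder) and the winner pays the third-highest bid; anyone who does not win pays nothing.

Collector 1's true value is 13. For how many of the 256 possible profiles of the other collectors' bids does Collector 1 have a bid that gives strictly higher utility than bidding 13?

Others bid (4, 4, 4, 21): truth gives 0; bid 21 gives 9 > 0. Violating.
Others bid (4, 4, 4, 26): truth gives 0; bid 26 gives 9 > 0. Violating.
Others bid (4, 4, 21, 4): truth gives 0; bid 21 gives 9 > 0. Violating.
Others bid (4, 4, 26, 4): truth gives 0; bid 26 gives 9 > 0. Violating.
Others bid (4, 4, 4, 4): truth gives 9; no alternative beats it.
Others bid (4, 4, 4, 13): truth gives 9; no alternative beats it.
(Checking all 256 profiles: 8 have a profitable deviation, 248 do not.)

8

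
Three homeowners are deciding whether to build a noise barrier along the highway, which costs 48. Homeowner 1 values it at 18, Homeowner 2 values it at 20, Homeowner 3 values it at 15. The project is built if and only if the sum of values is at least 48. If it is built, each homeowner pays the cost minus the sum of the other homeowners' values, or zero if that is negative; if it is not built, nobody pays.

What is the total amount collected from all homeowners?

38

Total value 53 ≥ cost 48, so it is built.
Homeowner 1: others sum to 35; max(0, 48 - 35) = 13.
Homeowner 2: others sum to 33; max(0, 48 - 33) = 15.
Homeowner 3: others sum to 38; max(0, 48 - 38) = 10.
Total collected = 13 + 15 + 10 = 38.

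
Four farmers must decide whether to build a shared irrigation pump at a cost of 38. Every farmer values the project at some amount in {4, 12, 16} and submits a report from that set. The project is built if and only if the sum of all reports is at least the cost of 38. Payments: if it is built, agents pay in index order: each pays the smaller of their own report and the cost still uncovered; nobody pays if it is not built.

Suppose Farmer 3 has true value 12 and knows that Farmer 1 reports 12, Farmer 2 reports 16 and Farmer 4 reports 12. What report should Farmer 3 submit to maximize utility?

4

Report 4: project built, pays 4, utility 12 - 4 = 8.
Report 12: project built, pays 10, utility 12 - 10 = 2.
Report 16: project built, pays 10, utility 12 - 10 = 2.
The best choice is 4 with utility 8.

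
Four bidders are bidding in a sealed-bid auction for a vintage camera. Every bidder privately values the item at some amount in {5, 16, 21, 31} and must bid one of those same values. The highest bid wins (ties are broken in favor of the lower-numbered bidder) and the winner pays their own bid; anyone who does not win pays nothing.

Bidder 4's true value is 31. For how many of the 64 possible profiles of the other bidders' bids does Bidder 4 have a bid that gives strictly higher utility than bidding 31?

Others bid (5, 5, 5): truth gives 0; bid 16 gives 15 > 0. Violating.
Others bid (5, 5, 16): truth gives 0; bid 21 gives 10 > 0. Violating.
Others bid (5, 16, 5): truth gives 0; bid 21 gives 10 > 0. Violating.
Others bid (5, 16, 16): truth gives 0; bid 21 gives 10 > 0. Violating.
Others bid (5, 5, 21): truth gives 0; no alternative beats it.
Others bid (5, 5, 31): truth gives 0; no alternative beats it.
(Checking all 64 profiles: 8 have a profitable deviation, 56 do not.)

8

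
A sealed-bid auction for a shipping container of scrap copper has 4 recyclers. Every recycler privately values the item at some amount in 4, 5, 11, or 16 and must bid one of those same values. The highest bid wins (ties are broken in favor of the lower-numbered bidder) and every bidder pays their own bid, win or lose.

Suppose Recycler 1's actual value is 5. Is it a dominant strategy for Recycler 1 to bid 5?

Consider the case where Recycler 2 bids 4, Recycler 3 bids 4 and Recycler 4 bids 4.
Truthful bid 5: wins, pays 5, utility 5 - 5 = 0.
Bid 4 instead: wins, pays 4, utility 5 - 4 = 1.
Since 1 > 0, bidding 4 is strictly better here, so truthful bidding is not dominant.

No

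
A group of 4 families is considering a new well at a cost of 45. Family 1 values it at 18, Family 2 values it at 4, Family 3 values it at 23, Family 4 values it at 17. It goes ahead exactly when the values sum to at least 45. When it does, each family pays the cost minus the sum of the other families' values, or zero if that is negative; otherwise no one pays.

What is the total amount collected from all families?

Total value 62 ≥ cost 45, so it is built.
Family 1: others sum to 44; max(0, 45 - 44) = 1.
Family 2: others sum to 58; max(0, 45 - 58) = 0.
Family 3: others sum to 39; max(0, 45 - 39) = 6.
Family 4: others sum to 45; max(0, 45 - 45) = 0.
Total collected = 1 + 0 + 6 + 0 = 7.

7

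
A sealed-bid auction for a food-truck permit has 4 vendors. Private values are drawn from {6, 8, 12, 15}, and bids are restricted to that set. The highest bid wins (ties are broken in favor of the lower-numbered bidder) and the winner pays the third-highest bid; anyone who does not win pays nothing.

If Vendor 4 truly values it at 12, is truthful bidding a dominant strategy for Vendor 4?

No

Consider the case where Vendor 1 bids 6, Vendor 2 bids 6 and Vendor 3 bids 12.
Truthful bid 12: loses, pays 0, utility 0.
Bid 15 instead: wins, pays 6, utility 12 - 6 = 6.
Since 6 > 0, bidding 15 is strictly better here, so truthful bidding is not dominant.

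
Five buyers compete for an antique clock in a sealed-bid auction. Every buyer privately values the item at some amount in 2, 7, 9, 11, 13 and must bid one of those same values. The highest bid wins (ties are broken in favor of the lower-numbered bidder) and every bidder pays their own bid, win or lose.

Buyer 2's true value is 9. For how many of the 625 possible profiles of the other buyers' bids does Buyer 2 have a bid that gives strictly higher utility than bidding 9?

579

Others bid (2, 2, 2, 2): truth gives 0; bid 7 gives 2 > 0. Violating.
Others bid (2, 2, 2, 7): truth gives 0; bid 7 gives 2 > 0. Violating.
Others bid (2, 2, 2, 11): truth gives -9; bid 2 gives -2 > -9. Violating.
Others bid (2, 2, 2, 13): truth gives -9; bid 2 gives -2 > -9. Violating.
Others bid (2, 2, 2, 9): truth gives 0; no alternative beats it.
Others bid (2, 2, 7, 9): truth gives 0; no alternative beats it.
(Checking all 625 profiles: 579 have a profitable deviation, 46 do not.)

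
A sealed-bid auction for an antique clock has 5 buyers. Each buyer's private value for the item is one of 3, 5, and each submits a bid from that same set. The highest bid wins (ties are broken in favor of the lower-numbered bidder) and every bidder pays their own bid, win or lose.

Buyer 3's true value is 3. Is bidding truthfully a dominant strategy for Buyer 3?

No

Consider the case where Buyer 1 bids 3, Buyer 2 bids 3, Buyer 4 bids 3 and Buyer 5 bids 3.
Truthful bid 3: loses but pays 3, utility -3.
Bid 5 instead: wins, pays 5, utility 3 - 5 = -2.
Since -2 > -3, bidding 5 is strictly better here, so truthful bidding is not dominant.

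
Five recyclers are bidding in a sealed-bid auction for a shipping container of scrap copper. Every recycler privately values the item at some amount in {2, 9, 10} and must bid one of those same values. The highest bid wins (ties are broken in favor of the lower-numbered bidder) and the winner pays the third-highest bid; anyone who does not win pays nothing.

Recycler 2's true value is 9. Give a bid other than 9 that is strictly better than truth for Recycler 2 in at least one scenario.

10

Suppose Recycler 1 bids 2, Recycler 3 bids 2, Recycler 4 bids 2 and Recycler 5 bids 10.
Bid 9: loses, pays 0, utility 0.
Bid 10: wins, pays 2, utility 9 - 2 = 7.
So bidding 10 beats truth here (7 > 0).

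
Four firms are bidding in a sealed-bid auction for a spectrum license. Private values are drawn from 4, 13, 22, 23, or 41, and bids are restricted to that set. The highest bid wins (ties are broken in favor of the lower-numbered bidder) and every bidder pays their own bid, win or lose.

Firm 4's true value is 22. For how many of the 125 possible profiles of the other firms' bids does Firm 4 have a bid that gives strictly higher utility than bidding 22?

118

Others bid (4, 4, 4): truth gives 0; bid 13 gives 9 > 0. Violating.
Others bid (4, 4, 22): truth gives -22; bid 23 gives -1 > -22. Violating.
Others bid (4, 4, 23): truth gives -22; bid 4 gives -4 > -22. Violating.
Others bid (4, 4, 41): truth gives -22; bid 4 gives -4 > -22. Violating.
Others bid (4, 4, 13): truth gives 0; no alternative beats it.
Others bid (4, 13, 4): truth gives 0; no alternative beats it.
(Checking all 125 profiles: 118 have a profitable deviation, 7 do not.)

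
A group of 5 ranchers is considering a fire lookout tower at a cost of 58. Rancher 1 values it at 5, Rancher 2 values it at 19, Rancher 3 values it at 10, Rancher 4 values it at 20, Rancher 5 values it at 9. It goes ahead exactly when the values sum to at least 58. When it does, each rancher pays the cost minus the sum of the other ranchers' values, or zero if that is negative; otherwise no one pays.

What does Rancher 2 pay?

14

Total value 63 ≥ cost 58, so the project is built.
The other ranchers' values sum to 44.
Cost minus that sum is 58 - 44 = 14.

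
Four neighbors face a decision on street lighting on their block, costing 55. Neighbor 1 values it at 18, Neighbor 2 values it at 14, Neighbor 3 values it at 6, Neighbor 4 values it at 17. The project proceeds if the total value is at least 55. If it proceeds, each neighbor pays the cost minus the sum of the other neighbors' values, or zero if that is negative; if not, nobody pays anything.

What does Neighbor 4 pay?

17

Total value 55 ≥ cost 55, so the project is built.
The other neighbors' values sum to 38.
Cost minus that sum is 55 - 38 = 17.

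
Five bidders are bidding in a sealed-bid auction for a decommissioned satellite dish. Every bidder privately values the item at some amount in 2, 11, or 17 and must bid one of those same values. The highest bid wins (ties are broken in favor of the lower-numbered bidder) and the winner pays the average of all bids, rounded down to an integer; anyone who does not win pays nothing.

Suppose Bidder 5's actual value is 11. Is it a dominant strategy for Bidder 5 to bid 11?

Consider the case where Bidder 1 bids 2, Bidder 2 bids 2, Bidder 3 bids 2 and Bidder 4 bids 11.
Truthful bid 11: loses, pays 0, utility 0.
Bid 17 instead: wins, pays 6, utility 11 - 6 = 5.
Since 5 > 0, bidding 17 is strictly better here, so truthful bidding is not dominant.

No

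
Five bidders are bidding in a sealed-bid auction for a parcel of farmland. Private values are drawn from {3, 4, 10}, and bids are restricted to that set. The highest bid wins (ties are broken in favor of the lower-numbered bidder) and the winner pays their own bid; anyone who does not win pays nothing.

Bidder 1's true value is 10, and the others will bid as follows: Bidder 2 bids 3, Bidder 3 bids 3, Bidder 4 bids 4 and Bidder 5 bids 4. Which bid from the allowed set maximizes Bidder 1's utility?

Bid 3: loses, pays 0, utility 0.
Bid 4: wins, pays 4, utility 10 - 4 = 6.
Bid 10: wins, pays 10, utility 10 - 10 = 0.
The best choice is 4 with utility 6.

4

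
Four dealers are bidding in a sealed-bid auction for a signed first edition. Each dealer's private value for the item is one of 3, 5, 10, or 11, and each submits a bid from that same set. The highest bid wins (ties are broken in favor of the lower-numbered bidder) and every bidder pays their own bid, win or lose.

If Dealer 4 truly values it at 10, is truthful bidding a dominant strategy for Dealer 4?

Consider the case where Dealer 1 bids 3, Dealer 2 bids 3 and Dealer 3 bids 3.
Truthful bid 10: wins, pays 10, utility 10 - 10 = 0.
Bid 5 instead: wins, pays 5, utility 10 - 5 = 5.
Since 5 > 0, bidding 5 is strictly better here, so truthful bidding is not dominant.

No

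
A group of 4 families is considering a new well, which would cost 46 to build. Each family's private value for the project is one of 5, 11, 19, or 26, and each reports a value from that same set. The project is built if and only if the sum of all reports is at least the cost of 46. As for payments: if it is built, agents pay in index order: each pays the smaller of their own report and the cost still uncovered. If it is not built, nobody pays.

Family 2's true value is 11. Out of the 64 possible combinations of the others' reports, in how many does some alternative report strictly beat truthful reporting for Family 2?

Others report (5, 11, 26): truth gives 0; report 5 gives 6 > 0. Violating.
Others report (5, 19, 19): truth gives 0; report 5 gives 6 > 0. Violating.
Others report (5, 19, 26): truth gives 0; report 5 gives 6 > 0. Violating.
Others report (5, 26, 11): truth gives 0; report 5 gives 6 > 0. Violating.
Others report (5, 5, 5): truth gives 0; no alternative beats it.
Others report (5, 5, 11): truth gives 0; no alternative beats it.
(Checking all 64 profiles: 44 have a profitable deviation, 20 do not.)

44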